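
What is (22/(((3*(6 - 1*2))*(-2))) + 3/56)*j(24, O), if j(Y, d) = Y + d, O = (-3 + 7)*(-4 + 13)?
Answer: -725/14 ≈ -51.786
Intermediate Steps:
O = 36 (O = 4*9 = 36)
(22/(((3*(6 - 1*2))*(-2))) + 3/56)*j(24, O) = (22/(((3*(6 - 1*2))*(-2))) + 3/56)*(24 + 36) = (22/(((3*(6 - 2))*(-2))) + 3*(1/56))*60 = (22/(((3*4)*(-2))) + 3/56)*60 = (22/((12*(-2))) + 3/56)*60 = (22/(-24) + 3/56)*60 = (22*(-1/24) + 3/56)*60 = (-11/12 + 3/56)*60 = -145/168*60 = -725/14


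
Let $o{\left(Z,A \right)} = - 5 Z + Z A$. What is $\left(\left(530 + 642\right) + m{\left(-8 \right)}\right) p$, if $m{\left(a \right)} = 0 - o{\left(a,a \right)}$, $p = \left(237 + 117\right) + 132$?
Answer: $519048$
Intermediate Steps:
$o{\left(Z,A \right)} = - 5 Z + A Z$
$p = 486$ ($p = 354 + 132 = 486$)
$m{\left(a \right)} = - a \left(-5 + a\right)$ ($m{\left(a \right)} = 0 - a \left(-5 + a\right) = - a \left(-5 + a\right)$)
$\left(\left(530 + 642\right) + m{\left(-8 \right)}\right) p = \left(\left(530 + 642\right) - 8 \left(5 - -8\right)\right) 486 = \left(1172 - 8 \left(5 + 8\right)\right) 486 = \left(1172 - 104\right) 486 = 1068 \cdot 486 = 519048$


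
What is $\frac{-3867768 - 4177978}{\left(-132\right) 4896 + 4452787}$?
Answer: $- \frac{8045746}{3806515} \approx -2.1137$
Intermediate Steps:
$\frac{-3867768 - 4177978}{\left(-132\right) 4896 + 4452787} = - \frac{8045746}{-646272 + 4452787} = - \frac{8045746}{3806515}$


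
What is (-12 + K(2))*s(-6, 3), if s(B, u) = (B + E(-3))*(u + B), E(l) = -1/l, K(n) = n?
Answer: -170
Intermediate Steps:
s(B, u) = (⅓ + B)*(B + u) (s(B, u) = (B - 1/(-3))*(u + B) = (B - 1*(-⅓))*(B + u) = (B + ⅓)*(B + u) = (⅓ + B)*(B + u))
(-12 + K(2))*s(-6, 3) = (-12 + 2)*((-6)² + (⅓)*(-6) + (⅓)*3 - 6*3) = -10*(36 - 2 + 1 - 18) = -10*17 = -170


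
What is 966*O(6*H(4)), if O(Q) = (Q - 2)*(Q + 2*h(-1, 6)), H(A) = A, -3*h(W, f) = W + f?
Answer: 439208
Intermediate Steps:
h(W, f) = -W/3 - f/3 (h(W, f) = -(W + f)/3 = -W/3 - f/3)
O(Q) = (-2 + Q)*(-10/3 + Q) (O(Q) = (Q - 2)*(Q + 2*(-⅓*(-1) - ⅓*6)) = (-2 + Q)*(Q + 2*(⅓ - 2)) = (-2 + Q)*(Q + 2*(-5/3)) = (-2 + Q)*(Q - 10/3) = (-2 + Q)*(-10/3 + Q))
966*O(6*H(4)) = 966*(20/3 + (6*4)² - 32*4) = 966*(20/3 + 24² - 16/3*24) = 966*(20/3 + 576 - 128) = 966*(1364/3) = 439208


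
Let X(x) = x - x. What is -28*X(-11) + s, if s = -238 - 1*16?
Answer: -254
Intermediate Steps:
X(x) = 0
s = -254 (s = -238 - 16 = -254)
-28*X(-11) + s = -28*0 - 254 = 0 - 254 = -254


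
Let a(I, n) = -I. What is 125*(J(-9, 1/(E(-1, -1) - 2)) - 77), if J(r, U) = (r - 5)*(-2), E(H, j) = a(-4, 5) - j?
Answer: -6125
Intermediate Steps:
E(H, j) = 4 - j (E(H, j) = -1*(-4) - j = 4 - j)
J(r, U) = 10 - 2*r (J(r, U) = (-5 + r)*(-2) = 10 - 2*r)
125*(J(-9, 1/(E(-1, -1) - 2)) - 77) = 125*((10 - 2*(-9)) - 77) = 125*((10 + 18) - 77) = 125*(28 - 77) = 125*(-49) = -6125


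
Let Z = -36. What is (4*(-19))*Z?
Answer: 2736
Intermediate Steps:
(4*(-19))*Z = (4*(-19))*(-36) = -76*(-36) = 2736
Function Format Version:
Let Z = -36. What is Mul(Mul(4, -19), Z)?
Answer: 2736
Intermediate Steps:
Mul(Mul(4, -19), Z) = Mul(Mul(4, -19), -36) = Mul(-76, -36) = 2736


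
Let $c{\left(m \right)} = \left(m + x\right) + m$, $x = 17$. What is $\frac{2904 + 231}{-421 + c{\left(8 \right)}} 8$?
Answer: $- \frac{6270}{97} \approx -64.639$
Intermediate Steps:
$c{\left(m \right)} = 17 + 2 m$ ($c{\left(m \right)} = \left(m + 17\right) + m = \left(17 + m\right) + m = 17 + 2 m$)
$\frac{2904 + 231}{-421 + c{\left(8 \right)}} 8 = \frac{2904 + 231}{-421 + \left(17 + 2 \cdot 8\right)} 8 = \frac{3135}{-421 + \left(17 + 16\right)} 8 = \frac{3135}{-421 + 33} \cdot 8 = \frac{3135}{-388} \cdot 8 = 3135 \left(- \frac{1}{388}\right) 8 = \left(- \frac{3135}{388}\right) 8 = - \frac{6270}{97}$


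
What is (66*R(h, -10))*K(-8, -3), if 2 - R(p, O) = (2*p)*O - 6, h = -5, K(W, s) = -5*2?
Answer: 60720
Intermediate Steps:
K(W, s) = -10
R(p, O) = 8 - 2*O*p (R(p, O) = 2 - ((2*p)*O - 6) = 2 - (2*O*p - 6) = 2 - (-6 + 2*O*p) = 2 + (6 - 2*O*p) = 8 - 2*O*p)
(66*R(h, -10))*K(-8, -3) = (66*(8 - 2*(-10)*(-5)))*(-10) = (66*(8 - 100))*(-10) = (66*(-92))*(-10) = -6072*(-10) = 60720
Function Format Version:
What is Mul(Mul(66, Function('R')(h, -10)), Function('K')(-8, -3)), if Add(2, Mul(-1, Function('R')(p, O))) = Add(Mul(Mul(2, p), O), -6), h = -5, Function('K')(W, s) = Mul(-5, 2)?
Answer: 60720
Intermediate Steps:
Function('K')(W, s) = -10
Function('R')(p, O) = Add(8, Mul(-2, O, p)) (Function('R')(p, O) = Add(2, Mul(-1, Add(Mul(Mul(2, p), O), -6))) = Add(2, Mul(-1, Add(Mul(2, O, p), -6))) = Add(2, Mul(-1, Add(-6, Mul(2, O, p)))) = Add(2, Add(6, Mul(-2, O, p))) = Add(8, Mul(-2, O, p)))
Mul(Mul(66, Function('R')(h, -10)), Function('K')(-8, -3)) = Mul(Mul(66, Add(8, Mul(-2, -10, -5))), -10) = Mul(Mul(66, Add(8, -100)), -10) = Mul(Mul(66, -92), -10) = Mul(-6072, -10) = 60720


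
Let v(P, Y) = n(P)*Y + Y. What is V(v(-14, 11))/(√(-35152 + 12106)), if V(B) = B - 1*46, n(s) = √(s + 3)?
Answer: 11*√253506/23046 + 35*I*√23046/23046 ≈ 0.24032 + 0.23055*I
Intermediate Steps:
n(s) = √(3 + s)
v(P, Y) = Y + Y*√(3 + P) (v(P, Y) = √(3 + P)*Y + Y = Y*√(3 + P) + Y = Y + Y*√(3 + P))
V(B) = -46 + B (V(B) = B - 46 = -46 + B)
V(v(-14, 11))/(√(-35152 + 12106)) = (-46 + 11*(1 + √(3 - 14)))/(√(-35152 + 12106)) = (-46 + 11*(1 + √(-11)))/(√(-23046)) = (-46 + 11*(1 + I*√11))/((I*√23046)) = (-46 + (11 + 11*I*√11))*(-I*√23046/23046) = (-35 + 11*I*√11)*(-I*√23046/23046) = -I*√23046*(-35 + 11*I*√11)/23046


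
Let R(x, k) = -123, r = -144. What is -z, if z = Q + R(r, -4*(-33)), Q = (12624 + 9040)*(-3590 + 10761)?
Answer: -155352421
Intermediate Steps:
Q = 155352544 (Q = 21664*7171 = 155352544)
z = 155352421 (z = 155352544 - 123 = 155352421)
-z = -1*155352421 = -155352421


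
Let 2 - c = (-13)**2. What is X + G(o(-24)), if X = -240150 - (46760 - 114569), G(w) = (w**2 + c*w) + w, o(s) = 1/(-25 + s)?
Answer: -413782606/2401 ≈ -1.7234e+5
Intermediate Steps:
c = -167 (c = 2 - 1*(-13)**2 = 2 - 1*169 = 2 - 169 = -167)
G(w) = w**2 - 166*w (G(w) = (w**2 - 167*w) + w = w**2 - 166*w)
X = -172341 (X = -240150 - 1*(-67809) = -240150 + 67809 = -172341)
X + G(o(-24)) = -172341 + (-166 + 1/(-25 - 24))/(-25 - 24) = -172341 + (-166 + 1/(-49))/(-49) = -172341 - (-166 - 1/49)/49 = -172341 - 1/49*(-8135/49) = -172341 + 8135/2401 = -413782606/2401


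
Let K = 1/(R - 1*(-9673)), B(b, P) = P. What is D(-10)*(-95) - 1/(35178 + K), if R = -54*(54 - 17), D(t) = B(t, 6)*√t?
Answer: -7675/269991151 - 570*I*√10 ≈ -2.8427e-5 - 1802.5*I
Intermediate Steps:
D(t) = 6*√t
R = -1998 (R = -54*37 = -1998)
K = 1/7675 (K = 1/(-1998 - 1*(-9673)) = 1/(-1998 + 9673) = 1/7675 ≈ 0.00013029)
D(-10)*(-95) - 1/(35178 + K) = (6*√(-10))*(-95) - 1/(35178 + 1/7675) = (6*(I*√10))*(-95) - 1/269991151/7675 = (6*I*√10)*(-95) - 1*7675/269991151 = -570*I*√10 - 7675/269991151 = -7675/269991151 - 570*I*√10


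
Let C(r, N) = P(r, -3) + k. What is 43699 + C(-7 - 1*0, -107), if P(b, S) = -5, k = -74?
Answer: 43620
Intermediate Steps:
C(r, N) = -79 (C(r, N) = -5 - 74 = -79)
43699 + C(-7 - 1*0, -107) = 43699 - 79 = 43620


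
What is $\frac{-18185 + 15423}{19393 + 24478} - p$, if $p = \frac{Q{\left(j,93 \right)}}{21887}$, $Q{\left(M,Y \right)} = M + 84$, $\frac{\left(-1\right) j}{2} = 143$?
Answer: $- \frac{51589952}{960204577} \approx -0.053728$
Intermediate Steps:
$j = -286$ ($j = \left(-2\right) 143 = -286$)
$Q{\left(M,Y \right)} = 84 + M$
$p = - \frac{202}{21887}$ ($p = \frac{84 - 286}{21887} = \left(-202\right) \frac{1}{21887} = - \frac{202}{21887} \approx -0.0092292$)
$\frac{-18185 + 15423}{19393 + 24478} - p = \frac{-18185 + 15423}{19393 + 24478} - - \frac{202}{21887} = - \frac{2762}{43871} + \frac{202}{21887} = - \frac{51589952}{960204577}$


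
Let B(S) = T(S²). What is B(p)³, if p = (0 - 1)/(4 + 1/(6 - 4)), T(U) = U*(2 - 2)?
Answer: 0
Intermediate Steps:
T(U) = 0 (T(U) = U*0 = 0)
p = -2/9 (p = -1/(4 + 1/2) = -1/(4 + ½) = -1/9/2 = -1*2/9 = -2/9 ≈ -0.22222)
B(S) = 0
B(p)³ = 0³ = 0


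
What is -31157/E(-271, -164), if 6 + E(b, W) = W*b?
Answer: -31157/44438 ≈ -0.70113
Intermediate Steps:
E(b, W) = -6 + W*b
-31157/E(-271, -164) = -31157/(-6 - 164*(-271)) = -31157/(-6 + 44444) = -31157/44438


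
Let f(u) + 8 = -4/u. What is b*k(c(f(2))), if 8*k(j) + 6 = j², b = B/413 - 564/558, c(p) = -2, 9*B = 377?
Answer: 104779/460908 ≈ 0.22733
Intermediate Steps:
B = 377/9 (B = (⅑)*377 = 377/9 ≈ 41.889)
f(u) = -8 - 4/u
b = -104779/115227 (b = (377/9)/413 - 564/558 = (377/9)*(1/413) - 564*1/558 = 377/3717 - 94/93 = -104779/115227 ≈ -0.90933)
k(j) = -¾ + j²/8
b*k(c(f(2))) = -104779*(-¾ + (⅛)*(-2)²)/115227 = -104779*(-¾ + (⅛)*4)/115227 = -104779*(-¾ + ½)/115227 = -104779/115227*(-¼) = 104779/460908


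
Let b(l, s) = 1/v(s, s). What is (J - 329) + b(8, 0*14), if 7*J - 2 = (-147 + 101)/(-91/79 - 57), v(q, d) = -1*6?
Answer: -31717559/96474 ≈ -328.77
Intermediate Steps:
v(q, d) = -6
b(l, s) = -⅙ (b(l, s) = 1/(-6) = -⅙)
J = 6411/16079 (J = 2/7 + ((-147 + 101)/(-91/79 - 57))/7 = 2/7 + (-46/(-91*1/79 - 57))/7 = 2/7 + (-46/(-91/79 - 57))/7 = 2/7 + (-46/(-4594/79))/7 = 2/7 + (-46*(-79/4594))/7 = 2/7 + (⅐)*(1817/2297) = 2/7 + 1817/16079 = 6411/16079 ≈ 0.39872)
(J - 329) + b(8, 0*14) = (6411/16079 - 329) - ⅙ = -5283580/16079 - ⅙ = -31717559/96474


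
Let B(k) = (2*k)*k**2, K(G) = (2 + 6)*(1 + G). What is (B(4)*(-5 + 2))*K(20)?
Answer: -64512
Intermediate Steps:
K(G) = 8 + 8*G (K(G) = 8*(1 + G) = 8 + 8*G)
B(k) = 2*k**3
(B(4)*(-5 + 2))*K(20) = ((2*4**3)*(-5 + 2))*(8 + 8*20) = ((2*64)*(-3))*(8 + 160) = (128*(-3))*168 = -384*168 = -64512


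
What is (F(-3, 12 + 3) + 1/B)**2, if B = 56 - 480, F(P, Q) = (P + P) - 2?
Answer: 11512449/179776 ≈ 64.038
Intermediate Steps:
F(P, Q) = -2 + 2*P (F(P, Q) = 2*P - 2 = -2 + 2*P)
B = -424
(F(-3, 12 + 3) + 1/B)**2 = ((-2 + 2*(-3)) + 1/(-424))**2 = ((-2 - 6) - 1/424)**2 = (-8 - 1/424)**2 = (-3393/424)**2 = 11512449/179776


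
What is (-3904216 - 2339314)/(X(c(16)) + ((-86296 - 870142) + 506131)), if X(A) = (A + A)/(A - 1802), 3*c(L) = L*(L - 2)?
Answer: 16176986230/1166745661 ≈ 13.865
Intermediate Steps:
c(L) = L*(-2 + L)/3 (c(L) = (L*(L - 2))/3 = (L*(-2 + L))/3 = L*(-2 + L)/3)
X(A) = 2*A/(-1802 + A) (X(A) = (2*A)/(-1802 + A) = 2*A/(-1802 + A))
(-3904216 - 2339314)/(X(c(16)) + ((-86296 - 870142) + 506131)) = (-3904216 - 2339314)/(2*((⅓)*16*(-2 + 16))/(-1802 + (⅓)*16*(-2 + 16)) + ((-86296 - 870142) + 506131)) = -6243530/(2*((⅓)*16*14)/(-1802 + (⅓)*16*14) + (-956438 + 506131)) = -6243530/(2*(224/3)/(-1802 + 224/3) - 450307) = -6243530/(2*(224/3)/(-5182/3) - 450307) = -6243530/(2*(224/3)*(-3/5182) - 450307) = -6243530/(-224/2591 - 450307) = -6243530/(-1166745661/2591) = -6243530*(-2591/1166745661) = 16176986230/1166745661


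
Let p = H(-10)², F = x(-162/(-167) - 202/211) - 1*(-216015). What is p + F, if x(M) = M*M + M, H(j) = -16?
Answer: 268532074602679/1241646169 ≈ 2.1627e+5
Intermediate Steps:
x(M) = M + M² (x(M) = M² + M = M + M²)
F = 268214213183415/1241646169 (F = (-162/(-167) - 202/211)*(1 + (-162/(-167) - 202/211)) - 1*(-216015) = (-162*(-1/167) - 202*1/211)*(1 + (-162*(-1/167) - 202*1/211)) + 216015 = (162/167 - 202/211)*(1 + (162/167 - 202/211)) + 216015 = 448*(1 + 448/35237)/35237 + 216015 = (448/35237)*(35685/35237) + 216015 = 15986880/1241646169 + 216015 = 268214213183415/1241646169 ≈ 2.1602e+5)
p = 256 (p = (-16)² = 256)
p + F = 256 + 268214213183415/1241646169 = 268532074602679/1241646169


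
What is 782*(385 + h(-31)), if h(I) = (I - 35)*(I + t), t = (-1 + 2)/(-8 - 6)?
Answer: 13333100/7 ≈ 1.9047e+6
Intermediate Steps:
t = -1/14 (t = 1/(-14) = 1*(-1/14) = -1/14 ≈ -0.071429)
h(I) = (-35 + I)*(-1/14 + I) (h(I) = (I - 35)*(I - 1/14) = (-35 + I)*(-1/14 + I))
782*(385 + h(-31)) = 782*(385 + (5/2 + (-31)² - 491/14*(-31))) = 782*(385 + (5/2 + 961 + 15221/14)) = 782*(385 + 14355/7) = 782*(17050/7) = 13333100/7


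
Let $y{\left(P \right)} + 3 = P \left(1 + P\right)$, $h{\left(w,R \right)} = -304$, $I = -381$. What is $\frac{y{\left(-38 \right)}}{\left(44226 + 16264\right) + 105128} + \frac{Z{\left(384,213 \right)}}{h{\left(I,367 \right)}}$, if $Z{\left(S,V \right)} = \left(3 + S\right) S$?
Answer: $- \frac{1538233327}{3146742} \approx -488.83$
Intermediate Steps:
$Z{\left(S,V \right)} = S \left(3 + S\right)$
$y{\left(P \right)} = -3 + P \left(1 + P\right)$
$\frac{y{\left(-38 \right)}}{\left(44226 + 16264\right) + 105128} + \frac{Z{\left(384,213 \right)}}{h{\left(I,367 \right)}} = \frac{-3 - 38 + \left(-38\right)^{2}}{\left(44226 + 16264\right) + 105128} + \frac{384 \left(3 + 384\right)}{-304} = \frac{-3 - 38 + 1444}{60490 + 105128} + 384 \cdot 387 \left(- \frac{1}{304}\right) = \frac{1403}{165618} + 148608 \left(- \frac{1}{304}\right) = 1403 \cdot \frac{1}{165618} - \frac{9288}{19} = \frac{1403}{165618} - \frac{9288}{19} = - \frac{1538233327}{3146742}$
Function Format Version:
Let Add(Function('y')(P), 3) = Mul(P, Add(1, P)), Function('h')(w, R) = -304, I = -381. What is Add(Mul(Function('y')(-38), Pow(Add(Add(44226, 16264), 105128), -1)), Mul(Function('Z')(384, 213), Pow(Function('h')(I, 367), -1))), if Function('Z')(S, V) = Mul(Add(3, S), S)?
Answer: Rational(-1538233327, 3146742) ≈ -488.83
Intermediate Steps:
Function('Z')(S, V) = Mul(S, Add(3, S))
Function('y')(P) = Add(-3, Mul(P, Add(1, P)))
Add(Mul(Function('y')(-38), Pow(Add(Add(44226, 16264), 105128), -1)), Mul(Function('Z')(384, 213), Pow(Function('h')(I, 367), -1))) = Add(Mul(Add(-3, -38, Pow(-38, 2)), Pow(Add(Add(44226, 16264), 105128), -1)), Mul(Mul(384, Add(3, 384)), Pow(-304, -1))) = Add(Mul(Add(-3, -38, 1444), Pow(Add(60490, 105128), -1)), Mul(Mul(384, 387), Rational(-1, 304))) = Add(Mul(1403, Pow(165618, -1)), Mul(148608, Rational(-1, 304))) = Add(Mul(1403, Rational(1, 165618)), Rational(-9288, 19)) = Add(Rational(1403, 165618), Rational(-9288, 19)) = Rational(-1538233327, 3146742)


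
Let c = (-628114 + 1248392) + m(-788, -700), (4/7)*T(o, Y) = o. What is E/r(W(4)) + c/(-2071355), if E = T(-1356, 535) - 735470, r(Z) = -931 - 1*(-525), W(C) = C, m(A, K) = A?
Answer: 305616654865/168194026 ≈ 1817.0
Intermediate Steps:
T(o, Y) = 7*o/4
r(Z) = -406 (r(Z) = -931 + 525 = -406)
c = 619490 (c = (-628114 + 1248392) - 788 = 620278 - 788 = 619490)
E = -737843 (E = (7/4)*(-1356) - 735470 = -2373 - 735470 = -737843)
E/r(W(4)) + c/(-2071355) = -737843/(-406) + 619490/(-2071355) = -737843*(-1/406) + 619490*(-1/2071355) = 737843/406 - 123898/414271 = 305616654865/168194026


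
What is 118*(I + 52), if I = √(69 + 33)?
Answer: 6136 + 118*√102 ≈ 7327.7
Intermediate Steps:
I = √102 ≈ 10.100
118*(I + 52) = 118*(√102 + 52) = 118*(52 + √102) = 6136 + 118*√102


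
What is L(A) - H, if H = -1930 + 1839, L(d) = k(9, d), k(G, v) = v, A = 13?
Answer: 104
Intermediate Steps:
L(d) = d
H = -91
L(A) - H = 13 - 1*(-91) = 13 + 91 = 104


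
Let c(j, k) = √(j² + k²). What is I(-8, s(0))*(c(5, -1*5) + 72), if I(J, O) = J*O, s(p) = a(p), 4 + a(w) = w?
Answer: 2304 + 160*√2 ≈ 2530.3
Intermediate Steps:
a(w) = -4 + w
s(p) = -4 + p
I(-8, s(0))*(c(5, -1*5) + 72) = (-8*(-4 + 0))*(√(5² + (-1*5)²) + 72) = (-8*(-4))*(√(25 + (-5)²) + 72) = 32*(√(25 + 25) + 72) = 32*(√50 + 72) = 32*(5*√2 + 72) = 32*(72 + 5*√2) = 2304 + 160*√2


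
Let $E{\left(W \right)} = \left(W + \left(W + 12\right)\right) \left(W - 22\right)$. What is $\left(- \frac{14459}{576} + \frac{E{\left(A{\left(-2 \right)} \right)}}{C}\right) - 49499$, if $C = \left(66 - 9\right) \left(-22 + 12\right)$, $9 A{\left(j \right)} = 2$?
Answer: $- \frac{73168187431}{1477440} \approx -49524.0$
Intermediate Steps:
$A{\left(j \right)} = \frac{2}{9}$ ($A{\left(j \right)} = \frac{1}{9} \cdot 2 = \frac{2}{9}$)
$E{\left(W \right)} = \left(-22 + W\right) \left(12 + 2 W\right)$ ($E{\left(W \right)} = \left(W + \left(12 + W\right)\right) \left(-22 + W\right) = \left(12 + 2 W\right) \left(-22 + W\right) = \left(-22 + W\right) \left(12 + 2 W\right)$)
$C = -570$ ($C = 57 \left(-10\right) = -570$)
$\left(- \frac{14459}{576} + \frac{E{\left(A{\left(-2 \right)} \right)}}{C}\right) - 49499 = \left(- \frac{14459}{576} + \frac{-264 - \frac{64}{9} + 2 \left(\frac{2}{9}\right)^{2}}{-570}\right) - 49499 = \left(\left(-14459\right) \frac{1}{576} + \left(-264 - \frac{64}{9} + 2 \cdot \frac{4}{81}\right) \left(- \frac{1}{570}\right)\right) - 49499 = \left(- \frac{14459}{576} + \left(-264 - \frac{64}{9} + \frac{8}{81}\right) \left(- \frac{1}{570}\right)\right) - 49499 = \left(- \frac{14459}{576} - - \frac{10976}{23085}\right) - 49499 = \left(- \frac{14459}{576} + \frac{10976}{23085}\right) - 49499 = - \frac{36384871}{1477440} - 49499 = - \frac{73168187431}{1477440}$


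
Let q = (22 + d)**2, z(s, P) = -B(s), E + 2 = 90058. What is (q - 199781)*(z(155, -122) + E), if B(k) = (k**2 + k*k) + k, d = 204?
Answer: -6223452955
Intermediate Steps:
E = 90056 (E = -2 + 90058 = 90056)
B(k) = k + 2*k**2 (B(k) = (k**2 + k**2) + k = 2*k**2 + k = k + 2*k**2)
z(s, P) = -s*(1 + 2*s)
q = 51076 (q = (22 + 204)**2 = 226**2 = 51076)
(q - 199781)*(z(155, -122) + E) = (51076 - 199781)*(-1*155*(1 + 2*155) + 90056) = -148705*(-1*155*(1 + 310) + 90056) = -148705*(-1*155*311 + 90056) = -148705*(-48205 + 90056) = -148705*41851 = -6223452955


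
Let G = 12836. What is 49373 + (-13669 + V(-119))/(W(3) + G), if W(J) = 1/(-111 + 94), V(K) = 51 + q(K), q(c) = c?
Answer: 3591166058/72737 ≈ 49372.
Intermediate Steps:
V(K) = 51 + K
W(J) = -1/17 (W(J) = 1/(-17) = -1/17)
49373 + (-13669 + V(-119))/(W(3) + G) = 49373 + (-13669 + (51 - 119))/(-1/17 + 12836) = 49373 + (-13669 - 68)/(218211/17) = 49373 - 13737*17/218211 = 49373 - 77843/72737 = 3591166058/72737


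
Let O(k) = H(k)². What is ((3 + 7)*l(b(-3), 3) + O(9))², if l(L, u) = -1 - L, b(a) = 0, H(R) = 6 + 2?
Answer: 2916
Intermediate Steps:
H(R) = 8
O(k) = 64 (O(k) = 8² = 64)
((3 + 7)*l(b(-3), 3) + O(9))² = ((3 + 7)*(-1 - 1*0) + 64)² = (10*(-1 + 0) + 64)² = (10*(-1) + 64)² = (-10 + 64)² = 54² = 2916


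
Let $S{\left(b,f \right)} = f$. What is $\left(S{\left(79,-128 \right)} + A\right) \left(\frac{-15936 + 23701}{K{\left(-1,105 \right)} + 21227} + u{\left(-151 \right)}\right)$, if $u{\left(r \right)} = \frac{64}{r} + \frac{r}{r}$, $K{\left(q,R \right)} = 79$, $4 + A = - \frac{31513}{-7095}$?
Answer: $- \frac{2738735690699}{22826076570} \approx -119.98$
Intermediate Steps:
$A = \frac{3133}{7095}$ ($A = -4 - \frac{31513}{-7095} = -4 - - \frac{31513}{7095} = -4 + \frac{31513}{7095} = \frac{3133}{7095} \approx 0.44158$)
$u{\left(r \right)} = 1 + \frac{64}{r}$ ($u{\left(r \right)} = \frac{64}{r} + 1 = 1 + \frac{64}{r}$)
$\left(S{\left(79,-128 \right)} + A\right) \left(\frac{-15936 + 23701}{K{\left(-1,105 \right)} + 21227} + u{\left(-151 \right)}\right) = \left(-128 + \frac{3133}{7095}\right) \left(\frac{-15936 + 23701}{79 + 21227} + \frac{64 - 151}{-151}\right) = - \frac{905027 \left(\frac{7765}{21306} - - \frac{87}{151}\right)}{7095} = - \frac{905027 \left(7765 \cdot \frac{1}{21306} + \frac{87}{151}\right)}{7095} = - \frac{905027 \left(\frac{7765}{21306} + \frac{87}{151}\right)}{7095} = \left(- \frac{905027}{7095}\right) \frac{3026137}{3217206} = - \frac{2738735690699}{22826076570}$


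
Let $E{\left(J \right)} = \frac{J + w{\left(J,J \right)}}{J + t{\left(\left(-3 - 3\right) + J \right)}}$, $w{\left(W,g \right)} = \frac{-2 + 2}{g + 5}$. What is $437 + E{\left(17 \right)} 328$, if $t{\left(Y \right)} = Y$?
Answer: $\frac{4453}{7} \approx 636.14$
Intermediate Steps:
$w{\left(W,g \right)} = 0$ ($w{\left(W,g \right)} = \frac{0}{5 + g} = 0$)
$E{\left(J \right)} = \frac{J}{-6 + 2 J}$ ($E{\left(J \right)} = \frac{J + 0}{J + \left(\left(-3 - 3\right) + J\right)} = \frac{J}{J + \left(-6 + J\right)} = \frac{J}{-6 + 2 J}$)
$437 + E{\left(17 \right)} 328 = 437 + \frac{1}{2} \cdot 17 \frac{1}{-3 + 17} \cdot 328 = 437 + \frac{1}{2} \cdot 17 \cdot \frac{1}{14} \cdot 328 = 437 + \frac{17}{28} \cdot 328 = 437 + \frac{1394}{7} = \frac{4453}{7}$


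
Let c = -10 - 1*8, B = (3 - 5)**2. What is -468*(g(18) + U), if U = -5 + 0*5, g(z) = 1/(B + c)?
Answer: 16614/7 ≈ 2373.4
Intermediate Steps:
B = 4 (B = (-2)**2 = 4)
c = -18 (c = -10 - 8 = -18)
g(z) = -1/14 (g(z) = 1/(4 - 18) = 1/(-14) = -1/14)
U = -5 (U = -5 + 0 = -5)
-468*(g(18) + U) = -468*(-1/14 - 5) = -468*(-71/14) = 16614/7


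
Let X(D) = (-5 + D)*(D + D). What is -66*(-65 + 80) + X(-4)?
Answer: -918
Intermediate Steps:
X(D) = 2*D*(-5 + D) (X(D) = (-5 + D)*(2*D) = 2*D*(-5 + D))
-66*(-65 + 80) + X(-4) = -66*(-65 + 80) + 2*(-4)*(-5 - 4) = -66*15 + 2*(-4)*(-9) = -990 + 72 = -918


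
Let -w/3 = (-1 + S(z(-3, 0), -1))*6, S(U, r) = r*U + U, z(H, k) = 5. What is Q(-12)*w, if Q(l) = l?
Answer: -216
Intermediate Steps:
S(U, r) = U + U*r (S(U, r) = U*r + U = U + U*r)
w = 18 (w = -3*(-1 + 5*(1 - 1))*6 = -3*(-1 + 5*0)*6 = -3*(-1 + 0)*6 = -(-3)*6 = -3*(-6) = 18)
Q(-12)*w = -12*18 = -216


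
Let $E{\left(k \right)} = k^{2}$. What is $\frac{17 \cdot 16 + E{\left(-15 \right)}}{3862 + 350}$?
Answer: $\frac{497}{4212} \approx 0.118$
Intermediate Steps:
$\frac{17 \cdot 16 + E{\left(-15 \right)}}{3862 + 350} = \frac{17 \cdot 16 + \left(-15\right)^{2}}{3862 + 350} = \frac{272 + 225}{4212} = 497 \cdot \frac{1}{4212} = \frac{497}{4212}$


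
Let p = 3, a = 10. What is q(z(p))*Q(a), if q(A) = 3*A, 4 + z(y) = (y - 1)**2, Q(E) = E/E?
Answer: 0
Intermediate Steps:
Q(E) = 1
z(y) = -4 + (-1 + y)**2 (z(y) = -4 + (y - 1)**2 = -4 + (-1 + y)**2)
q(z(p))*Q(a) = (3*(-4 + (-1 + 3)**2))*1 = (3*(-4 + 2**2))*1 = (3*(-4 + 4))*1 = (3*0)*1 = 0*1 = 0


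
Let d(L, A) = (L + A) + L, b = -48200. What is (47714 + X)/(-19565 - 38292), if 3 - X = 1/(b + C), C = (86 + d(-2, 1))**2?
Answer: -1971236988/2390130527 ≈ -0.82474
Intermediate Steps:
d(L, A) = A + 2*L (d(L, A) = (A + L) + L = A + 2*L)
C = 6889 (C = (86 + (1 + 2*(-2)))**2 = (86 + (1 - 4))**2 = (86 - 3)**2 = 83**2 = 6889)
X = 123934/41311 (X = 3 - 1/(-48200 + 6889) = 3 - 1/(-41311) = 3 - 1*(-1/41311) = 3 + 1/41311 = 123934/41311 ≈ 3.0000)
(47714 + X)/(-19565 - 38292) = (47714 + 123934/41311)/(-19565 - 38292) = (1971236988/41311)/(-57857) = (1971236988/41311)*(-1/57857) = -1971236988/2390130527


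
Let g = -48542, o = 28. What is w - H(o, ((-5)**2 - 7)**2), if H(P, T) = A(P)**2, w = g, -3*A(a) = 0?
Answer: -48542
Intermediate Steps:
A(a) = 0 (A(a) = -1/3*0 = 0)
w = -48542
H(P, T) = 0 (H(P, T) = 0**2 = 0)
w - H(o, ((-5)**2 - 7)**2) = -48542 - 1*0 = -48542 + 0 = -48542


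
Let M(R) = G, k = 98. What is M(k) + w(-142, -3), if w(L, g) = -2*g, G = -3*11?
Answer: -27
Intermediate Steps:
G = -33
M(R) = -33
M(k) + w(-142, -3) = -33 - 2*(-3) = -33 + 6 = -27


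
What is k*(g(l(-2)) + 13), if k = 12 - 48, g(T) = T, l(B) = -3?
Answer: -360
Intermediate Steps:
k = -36
k*(g(l(-2)) + 13) = -36*(-3 + 13) = -36*10 = -360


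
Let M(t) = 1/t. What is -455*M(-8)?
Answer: 455/8 ≈ 56.875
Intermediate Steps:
-455*M(-8) = -455/(-8) = -455*(-⅛) = 455/8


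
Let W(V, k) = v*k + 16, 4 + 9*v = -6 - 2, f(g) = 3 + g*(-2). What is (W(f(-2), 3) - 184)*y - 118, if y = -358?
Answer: 61458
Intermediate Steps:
f(g) = 3 - 2*g
v = -4/3 (v = -4/9 + (-6 - 2)/9 = -4/9 + (1/9)*(-8) = -4/9 - 8/9 = -4/3 ≈ -1.3333)
W(V, k) = 16 - 4*k/3 (W(V, k) = -4*k/3 + 16 = 16 - 4*k/3)
(W(f(-2), 3) - 184)*y - 118 = ((16 - 4/3*3) - 184)*(-358) - 118 = ((16 - 4) - 184)*(-358) - 118 = (12 - 184)*(-358) - 118 = -172*(-358) - 118 = 61576 - 118 = 61458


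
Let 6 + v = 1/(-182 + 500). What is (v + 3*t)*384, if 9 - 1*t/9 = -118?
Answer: 69664960/53 ≈ 1.3144e+6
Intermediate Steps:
t = 1143 (t = 81 - 9*(-118) = 81 + 1062 = 1143)
v = -1907/318 (v = -6 + 1/(-182 + 500) = -6 + 1/318 = -1907/318 ≈ -5.9969)
(v + 3*t)*384 = (-1907/318 + 3*1143)*384 = (-1907/318 + 3429)*384 = (1088515/318)*384 = 69664960/53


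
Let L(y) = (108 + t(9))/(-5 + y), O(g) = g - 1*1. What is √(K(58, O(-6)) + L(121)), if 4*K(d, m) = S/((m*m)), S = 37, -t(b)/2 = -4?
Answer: √233/14 ≈ 1.0903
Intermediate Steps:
t(b) = 8 (t(b) = -2*(-4) = 8)
O(g) = -1 + g (O(g) = g - 1 = -1 + g)
L(y) = 116/(-5 + y) (L(y) = (108 + 8)/(-5 + y) = 116/(-5 + y))
K(d, m) = 37/(4*m²) (K(d, m) = (37/((m*m)))/4 = (37/(m²))/4 = (37/m²)/4 = 37/(4*m²))
√(K(58, O(-6)) + L(121)) = √(37/(4*(-1 - 6)²) + 116/(-5 + 121)) = √((37/4)/(-7)² + 116/116) = √((37/4)*(1/49) + 116*(1/116)) = √(37/196 + 1) = √(233/196) = √233/14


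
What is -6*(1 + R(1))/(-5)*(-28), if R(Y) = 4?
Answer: -168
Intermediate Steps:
-6*(1 + R(1))/(-5)*(-28) = -6*(1 + 4)/(-5)*(-28) = -(-6)*5/5*(-28) = -6*(-1)*(-28) = 6*(-28) = -168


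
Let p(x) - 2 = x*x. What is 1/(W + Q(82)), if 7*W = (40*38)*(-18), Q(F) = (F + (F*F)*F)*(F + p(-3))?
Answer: 7/358966590 ≈ 1.9500e-8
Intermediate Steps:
p(x) = 2 + x**2 (p(x) = 2 + x*x = 2 + x**2)
Q(F) = (11 + F)*(F + F**3) (Q(F) = (F + (F*F)*F)*(F + (2 + (-3)**2)) = (F + F**2*F)*(F + (2 + 9)) = (F + F**3)*(F + 11) = (F + F**3)*(11 + F) = (11 + F)*(F + F**3))
W = -27360/7 (W = ((40*38)*(-18))/7 = (1520*(-18))/7 = (1/7)*(-27360) = -27360/7 ≈ -3908.6)
1/(W + Q(82)) = 1/(-27360/7 + 82*(11 + 82 + 82**3 + 11*82**2)) = 1/(-27360/7 + 82*(11 + 82 + 551368 + 11*6724)) = 1/(-27360/7 + 82*(11 + 82 + 551368 + 73964)) = 1/(-27360/7 + 82*625425) = 1/(-27360/7 + 51284850) = 1/(358966590/7) = 7/358966590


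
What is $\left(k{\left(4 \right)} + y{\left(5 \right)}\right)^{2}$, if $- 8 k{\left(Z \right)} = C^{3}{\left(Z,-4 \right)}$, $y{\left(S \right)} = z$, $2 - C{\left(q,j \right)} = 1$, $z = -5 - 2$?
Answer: $\frac{3249}{64} \approx 50.766$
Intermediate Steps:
$z = -7$ ($z = -5 - 2 = -7$)
$C{\left(q,j \right)} = 1$ ($C{\left(q,j \right)} = 2 - 1 = 1$)
$y{\left(S \right)} = -7$
$k{\left(Z \right)} = - \frac{1}{8}$ ($k{\left(Z \right)} = - \frac{1^{3}}{8} = \left(- \frac{1}{8}\right) 1 = - \frac{1}{8}$)
$\left(k{\left(4 \right)} + y{\left(5 \right)}\right)^{2} = \left(- \frac{1}{8} - 7\right)^{2} = \left(- \frac{57}{8}\right)^{2} = \frac{3249}{64}$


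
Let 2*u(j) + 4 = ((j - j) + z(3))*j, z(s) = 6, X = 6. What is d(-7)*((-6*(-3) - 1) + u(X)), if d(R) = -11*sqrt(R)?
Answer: -363*I*sqrt(7) ≈ -960.41*I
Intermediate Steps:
u(j) = -2 + 3*j (u(j) = -2 + (((j - j) + 6)*j)/2 = -2 + ((0 + 6)*j)/2 = -2 + (6*j)/2 = -2 + 3*j)
d(-7)*((-6*(-3) - 1) + u(X)) = (-11*I*sqrt(7))*((-6*(-3) - 1) + (-2 + 3*6)) = (-11*I*sqrt(7))*((18 - 1) + (-2 + 18)) = (-11*I*sqrt(7))*(17 + 16) = -11*I*sqrt(7)*33 = -363*I*sqrt(7)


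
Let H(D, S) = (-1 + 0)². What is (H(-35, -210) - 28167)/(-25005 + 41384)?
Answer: -28166/16379 ≈ -1.7196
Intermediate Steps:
H(D, S) = 1 (H(D, S) = (-1)² = 1)
(H(-35, -210) - 28167)/(-25005 + 41384) = (1 - 28167)/(-25005 + 41384) = -28166/16379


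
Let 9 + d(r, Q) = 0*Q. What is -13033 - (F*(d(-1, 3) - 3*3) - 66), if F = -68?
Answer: -14191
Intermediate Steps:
d(r, Q) = -9 (d(r, Q) = -9 + 0*Q = -9 + 0 = -9)
-13033 - (F*(d(-1, 3) - 3*3) - 66) = -13033 - (-68*(-9 - 3*3) - 66) = -13033 - (-68*(-9 - 9) - 66) = -13033 - (-68*(-18) - 66) = -13033 - (1224 - 66) = -13033 - 1*1158 = -13033 - 1158 = -14191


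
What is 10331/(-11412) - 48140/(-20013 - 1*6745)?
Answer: 136468391/152681148 ≈ 0.89381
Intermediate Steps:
10331/(-11412) - 48140/(-20013 - 1*6745) = 10331*(-1/11412) - 48140/(-20013 - 6745) = -10331/11412 - 48140/(-26758) = -10331/11412 - 48140*(-1/26758) = -10331/11412 + 24070/13379 = 136468391/152681148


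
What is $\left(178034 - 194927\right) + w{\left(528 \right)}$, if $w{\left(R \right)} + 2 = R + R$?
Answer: $-15839$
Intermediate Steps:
$w{\left(R \right)} = -2 + 2 R$ ($w{\left(R \right)} = -2 + \left(R + R\right) = -2 + 2 R$)
$\left(178034 - 194927\right) + w{\left(528 \right)} = \left(178034 - 194927\right) + \left(-2 + 2 \cdot 528\right) = -16893 + \left(-2 + 1056\right) = -16893 + 1054 = -15839$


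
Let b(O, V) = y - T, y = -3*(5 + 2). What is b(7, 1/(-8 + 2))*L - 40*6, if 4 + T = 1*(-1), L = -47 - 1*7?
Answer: 624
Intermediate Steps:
L = -54 (L = -47 - 7 = -54)
y = -21 (y = -3*7 = -21)
T = -5 (T = -4 + 1*(-1) = -4 - 1 = -5)
b(O, V) = -16 (b(O, V) = -21 - 1*(-5) = -21 + 5 = -16)
b(7, 1/(-8 + 2))*L - 40*6 = -16*(-54) - 40*6 = 864 - 240 = 624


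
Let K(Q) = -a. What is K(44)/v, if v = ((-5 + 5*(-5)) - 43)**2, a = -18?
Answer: 18/5329 ≈ 0.0033777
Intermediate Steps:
K(Q) = 18 (K(Q) = -1*(-18) = 18)
v = 5329 (v = ((-5 - 25) - 43)**2 = (-30 - 43)**2 = (-73)**2 = 5329)
K(44)/v = 18/5329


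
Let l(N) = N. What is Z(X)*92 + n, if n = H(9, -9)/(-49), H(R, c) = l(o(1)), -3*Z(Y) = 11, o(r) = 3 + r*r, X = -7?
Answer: -49600/147 ≈ -337.42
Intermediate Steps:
o(r) = 3 + r²
Z(Y) = -11/3 (Z(Y) = -⅓*11 = -11/3)
H(R, c) = 4 (H(R, c) = 3 + 1² = 3 + 1 = 4)
n = -4/49 (n = 4/(-49) = 4*(-1/49) = -4/49 ≈ -0.081633)
Z(X)*92 + n = -11/3*92 - 4/49 = -1012/3 - 4/49 = -49600/147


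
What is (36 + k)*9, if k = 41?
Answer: 693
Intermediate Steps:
(36 + k)*9 = (36 + 41)*9 = 77*9 = 693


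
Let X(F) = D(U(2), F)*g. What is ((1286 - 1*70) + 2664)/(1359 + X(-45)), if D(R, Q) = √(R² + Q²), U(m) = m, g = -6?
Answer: 585880/197093 + 7760*√2029/591279 ≈ 3.5638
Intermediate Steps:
D(R, Q) = √(Q² + R²)
X(F) = -6*√(4 + F²) (X(F) = √(F² + 2²)*(-6) = √(F² + 4)*(-6) = √(4 + F²)*(-6) = -6*√(4 + F²))
((1286 - 1*70) + 2664)/(1359 + X(-45)) = ((1286 - 1*70) + 2664)/(1359 - 6*√(4 + (-45)²)) = ((1286 - 70) + 2664)/(1359 - 6*√(4 + 2025)) = (1216 + 2664)/(1359 - 6*√2029) = 3880/(1359 - 6*√2029)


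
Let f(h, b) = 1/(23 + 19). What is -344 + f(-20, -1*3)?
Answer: -14447/42 ≈ -343.98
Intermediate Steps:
f(h, b) = 1/42
-344 + f(-20, -1*3) = -344 + 1/42 = -14447/42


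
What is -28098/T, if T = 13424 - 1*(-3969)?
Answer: -28098/17393 ≈ -1.6155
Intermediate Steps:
T = 17393 (T = 13424 + 3969 = 17393)
-28098/T = -28098/17393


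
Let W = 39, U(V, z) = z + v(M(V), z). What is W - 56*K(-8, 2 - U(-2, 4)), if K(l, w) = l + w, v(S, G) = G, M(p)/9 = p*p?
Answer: 823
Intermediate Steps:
M(p) = 9*p² (M(p) = 9*(p*p) = 9*p²)
U(V, z) = 2*z (U(V, z) = z + z = 2*z)
W - 56*K(-8, 2 - U(-2, 4)) = 39 - 56*(-8 + (2 - 2*4)) = 39 - 56*(-8 + (2 - 1*8)) = 39 - 56*(-8 + (2 - 8)) = 39 - 56*(-8 - 6) = 39 - 56*(-14) = 39 + 784 = 823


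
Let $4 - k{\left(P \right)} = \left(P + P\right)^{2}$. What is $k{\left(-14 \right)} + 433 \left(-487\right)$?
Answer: $-211651$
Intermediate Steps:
$k{\left(P \right)} = 4 - 4 P^{2}$ ($k{\left(P \right)} = 4 - \left(P + P\right)^{2} = 4 - \left(2 P\right)^{2} = 4 - 4 P^{2}$)
$k{\left(-14 \right)} + 433 \left(-487\right) = \left(4 - 4 \left(-14\right)^{2}\right) + 433 \left(-487\right) = \left(4 - 784\right) - 210871 = -780 - 210871 = -211651$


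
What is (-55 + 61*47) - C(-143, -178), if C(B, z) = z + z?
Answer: 3168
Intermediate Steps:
C(B, z) = 2*z
(-55 + 61*47) - C(-143, -178) = (-55 + 61*47) - 2*(-178) = (-55 + 2867) - 1*(-356) = 2812 + 356 = 3168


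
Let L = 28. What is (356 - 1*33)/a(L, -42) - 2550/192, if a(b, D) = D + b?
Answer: -8143/224 ≈ -36.353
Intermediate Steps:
(356 - 1*33)/a(L, -42) - 2550/192 = (356 - 1*33)/(-42 + 28) - 2550/192 = (356 - 33)/(-14) - 2550*1/192 = 323*(-1/14) - 425/32 = -323/14 - 425/32 = -8143/224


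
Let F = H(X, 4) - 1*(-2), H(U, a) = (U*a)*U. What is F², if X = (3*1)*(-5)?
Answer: 813604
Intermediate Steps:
X = -15 (X = 3*(-5) = -15)
H(U, a) = a*U²
F = 902 (F = 4*(-15)² - 1*(-2) = 4*225 + 2 = 900 + 2 = 902)
F² = 902² = 813604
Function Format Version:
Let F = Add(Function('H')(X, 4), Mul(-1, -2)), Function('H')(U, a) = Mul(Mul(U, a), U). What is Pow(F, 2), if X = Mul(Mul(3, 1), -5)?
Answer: 813604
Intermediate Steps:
X = -15 (X = Mul(3, -5) = -15)
Function('H')(U, a) = Mul(a, Pow(U, 2))
F = 902 (F = Add(Mul(4, Pow(-15, 2)), Mul(-1, -2)) = Add(Mul(4, 225), 2) = Add(900, 2) = 902)
Pow(F, 2) = Pow(902, 2) = 813604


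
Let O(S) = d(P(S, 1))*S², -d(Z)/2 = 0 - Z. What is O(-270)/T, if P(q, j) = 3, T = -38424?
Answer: -18225/1601 ≈ -11.384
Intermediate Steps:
d(Z) = 2*Z (d(Z) = -2*(0 - Z) = -(-2)*Z = 2*Z)
O(S) = 6*S² (O(S) = (2*3)*S² = 6*S²)
O(-270)/T = (6*(-270)²)/(-38424) = (6*72900)*(-1/38424) = 437400*(-1/38424) = -18225/1601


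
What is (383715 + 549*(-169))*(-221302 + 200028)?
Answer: -6189329916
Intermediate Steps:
(383715 + 549*(-169))*(-221302 + 200028) = (383715 - 92781)*(-21274) = 290934*(-21274) = -6189329916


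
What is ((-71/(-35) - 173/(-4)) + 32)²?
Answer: 117050761/19600 ≈ 5972.0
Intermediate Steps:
((-71/(-35) - 173/(-4)) + 32)² = ((-71*(-1/35) - 173*(-¼)) + 32)² = ((71/35 + 173/4) + 32)² = (6339/140 + 32)² = (10819/140)² = 117050761/19600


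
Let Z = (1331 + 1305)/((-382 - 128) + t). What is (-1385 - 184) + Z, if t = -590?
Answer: -432134/275 ≈ -1571.4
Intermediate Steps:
Z = -659/275 (Z = (1331 + 1305)/((-382 - 128) - 590) = 2636/(-510 - 590) = 2636/(-1100) = 2636*(-1/1100) = -659/275 ≈ -2.3964)
(-1385 - 184) + Z = (-1385 - 184) - 659/275 = -1569 - 659/275 = -432134/275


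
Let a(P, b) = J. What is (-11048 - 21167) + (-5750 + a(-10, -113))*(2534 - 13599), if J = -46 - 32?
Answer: 64454605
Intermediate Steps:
J = -78
a(P, b) = -78
(-11048 - 21167) + (-5750 + a(-10, -113))*(2534 - 13599) = (-11048 - 21167) + (-5750 - 78)*(2534 - 13599) = -32215 - 5828*(-11065) = -32215 + 64486820 = 64454605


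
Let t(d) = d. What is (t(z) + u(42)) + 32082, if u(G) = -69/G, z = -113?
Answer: 447543/14 ≈ 31967.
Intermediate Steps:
(t(z) + u(42)) + 32082 = (-113 - 69/42) + 32082 = (-113 - 69*1/42) + 32082 = (-113 - 23/14) + 32082 = -1605/14 + 32082 = 447543/14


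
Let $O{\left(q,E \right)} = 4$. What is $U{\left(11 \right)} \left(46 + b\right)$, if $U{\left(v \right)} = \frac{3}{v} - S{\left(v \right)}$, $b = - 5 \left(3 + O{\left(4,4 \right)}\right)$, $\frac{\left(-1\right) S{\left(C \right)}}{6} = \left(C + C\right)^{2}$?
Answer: $31947$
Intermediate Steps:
$S{\left(C \right)} = - 24 C^{2}$ ($S{\left(C \right)} = - 6 \left(C + C\right)^{2} = - 6 \left(2 C\right)^{2} = - 6 \cdot 4 C^{2} = - 24 C^{2}$)
$b = -35$ ($b = - 5 \left(3 + 4\right) = \left(-5\right) 7 = -35$)
$U{\left(v \right)} = \frac{3}{v} + 24 v^{2}$ ($U{\left(v \right)} = \frac{3}{v} - - 24 v^{2} = \frac{3}{v} + 24 v^{2}$)
$U{\left(11 \right)} \left(46 + b\right) = \frac{3 \left(1 + 8 \cdot 11^{3}\right)}{11} \left(46 - 35\right) = 3 \cdot \frac{1}{11} \left(1 + 8 \cdot 1331\right) 11 = 3 \cdot \frac{1}{11} \left(1 + 10648\right) 11 = 3 \cdot \frac{1}{11} \cdot 10649 \cdot 11 = \frac{31947}{11} \cdot 11 = 31947$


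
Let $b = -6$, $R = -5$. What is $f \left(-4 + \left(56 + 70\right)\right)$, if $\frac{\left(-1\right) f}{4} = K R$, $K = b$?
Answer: $-14640$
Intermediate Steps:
$K = -6$
$f = -120$ ($f = - 4 \left(\left(-6\right) \left(-5\right)\right) = \left(-4\right) 30 = -120$)
$f \left(-4 + \left(56 + 70\right)\right) = - 120 \left(-4 + \left(56 + 70\right)\right) = - 120 \left(-4 + 126\right) = \left(-120\right) 122 = -14640$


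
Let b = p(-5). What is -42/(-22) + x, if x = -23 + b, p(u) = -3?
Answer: -265/11 ≈ -24.091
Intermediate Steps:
b = -3
x = -26 (x = -23 - 3 = -26)
-42/(-22) + x = -42/(-22) - 26 = -42*(-1/22) - 26 = 21/11 - 26 = -265/11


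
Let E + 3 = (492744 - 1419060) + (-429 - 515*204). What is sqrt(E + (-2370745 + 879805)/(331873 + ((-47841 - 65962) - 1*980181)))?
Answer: 2*I*sqrt(1849649832011247)/84679 ≈ 1015.8*I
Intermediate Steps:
E = -1031808 (E = -3 + ((492744 - 1419060) + (-429 - 515*204)) = -3 + (-926316 + (-429 - 105060)) = -3 + (-926316 - 105489) = -3 - 1031805 = -1031808)
sqrt(E + (-2370745 + 879805)/(331873 + ((-47841 - 65962) - 1*980181))) = sqrt(-1031808 + (-2370745 + 879805)/(331873 + ((-47841 - 65962) - 1*980181))) = sqrt(-1031808 - 1490940/(331873 + (-113803 - 980181))) = sqrt(-1031808 - 1490940/(331873 - 1093984)) = sqrt(-1031808 - 1490940/(-762111)) = sqrt(-1031808 - 1490940*(-1/762111)) = sqrt(-1031808 + 165660/84679) = sqrt(-87372303972/84679) = 2*I*sqrt(1849649832011247)/84679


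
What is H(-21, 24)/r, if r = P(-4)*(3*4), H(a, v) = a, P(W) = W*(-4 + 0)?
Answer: -7/64 ≈ -0.10938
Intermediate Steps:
P(W) = -4*W (P(W) = W*(-4) = -4*W)
r = 192 (r = (-4*(-4))*(3*4) = 16*12 = 192)
H(-21, 24)/r = -21/192 = -21*1/192 = -7/64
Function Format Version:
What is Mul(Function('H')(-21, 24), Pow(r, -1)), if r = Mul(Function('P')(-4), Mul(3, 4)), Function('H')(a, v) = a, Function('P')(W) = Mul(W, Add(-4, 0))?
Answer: Rational(-7, 64) ≈ -0.10938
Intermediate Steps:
Function('P')(W) = Mul(-4, W) (Function('P')(W) = Mul(W, -4) = Mul(-4, W))
r = 192 (r = Mul(Mul(-4, -4), Mul(3, 4)) = Mul(16, 12) = 192)
Mul(Function('H')(-21, 24), Pow(r, -1)) = Mul(-21, Pow(192, -1)) = Mul(-21, Rational(1, 192)) = Rational(-7, 64)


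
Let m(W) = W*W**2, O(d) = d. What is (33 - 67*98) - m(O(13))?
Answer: -8730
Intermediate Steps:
m(W) = W**3
(33 - 67*98) - m(O(13)) = (33 - 67*98) - 1*13**3 = (33 - 6566) - 1*2197 = -6533 - 2197 = -8730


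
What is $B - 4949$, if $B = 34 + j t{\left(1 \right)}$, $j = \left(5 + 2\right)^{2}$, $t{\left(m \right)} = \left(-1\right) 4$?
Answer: $-5111$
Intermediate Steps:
$t{\left(m \right)} = -4$
$j = 49$ ($j = 7^{2} = 49$)
$B = -162$ ($B = 34 + 49 \left(-4\right) = 34 - 196 = -162$)
$B - 4949 = -162 - 4949 = -5111$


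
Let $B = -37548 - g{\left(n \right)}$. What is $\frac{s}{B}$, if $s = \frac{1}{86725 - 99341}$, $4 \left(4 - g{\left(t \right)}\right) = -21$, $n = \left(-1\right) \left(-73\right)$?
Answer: $\frac{1}{473822266} \approx 2.1105 \cdot 10^{-9}$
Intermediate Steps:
$n = 73$
$g{\left(t \right)} = \frac{37}{4}$ ($g{\left(t \right)} = 4 - - \frac{21}{4} = 4 + \frac{21}{4} = \frac{37}{4}$)
$s = - \frac{1}{12616}$ ($s = \frac{1}{-12616} = - \frac{1}{12616} \approx -7.9264 \cdot 10^{-5}$)
$B = - \frac{150229}{4}$ ($B = -37548 - \frac{37}{4} = - \frac{150229}{4} \approx -37557.0$)
$\frac{s}{B} = - \frac{1}{12616 \left(- \frac{150229}{4}\right)} = \left(- \frac{1}{12616}\right) \left(- \frac{4}{150229}\right) = \frac{1}{473822266}$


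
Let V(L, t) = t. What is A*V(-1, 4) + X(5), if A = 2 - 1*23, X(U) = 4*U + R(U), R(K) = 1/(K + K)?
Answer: -639/10 ≈ -63.900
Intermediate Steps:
R(K) = 1/(2*K)
X(U) = 1/(2*U) + 4*U (X(U) = 4*U + 1/(2*U) = 1/(2*U) + 4*U)
A = -21 (A = 2 - 23 = -21)
A*V(-1, 4) + X(5) = -21*4 + ((1/2)/5 + 4*5) = -84 + ((1/2)*(1/5) + 20) = -84 + (1/10 + 20) = -84 + 201/10 = -639/10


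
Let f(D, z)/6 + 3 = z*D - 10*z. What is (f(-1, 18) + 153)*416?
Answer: -438048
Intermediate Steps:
f(D, z) = -18 - 60*z + 6*D*z (f(D, z) = -18 + 6*(z*D - 10*z) = -18 + 6*(D*z - 10*z) = -18 + 6*(-10*z + D*z) = -18 + (-60*z + 6*D*z) = -18 - 60*z + 6*D*z)
(f(-1, 18) + 153)*416 = ((-18 - 60*18 + 6*(-1)*18) + 153)*416 = ((-18 - 1080 - 108) + 153)*416 = (-1206 + 153)*416 = -1053*416 = -438048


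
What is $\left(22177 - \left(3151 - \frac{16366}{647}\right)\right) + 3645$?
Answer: $\frac{14684503}{647} \approx 22696.0$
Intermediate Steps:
$\left(22177 - \left(3151 - \frac{16366}{647}\right)\right) + 3645 = \left(22177 + \left(-3151 + 16366 \cdot \frac{1}{647}\right)\right) + 3645 = \left(22177 + \left(-3151 + \frac{16366}{647}\right)\right) + 3645 = \left(22177 - \frac{2022331}{647}\right) + 3645 = \frac{12326188}{647} + 3645 = \frac{14684503}{647}$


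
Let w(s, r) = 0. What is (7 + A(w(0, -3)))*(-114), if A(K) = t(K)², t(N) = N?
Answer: -798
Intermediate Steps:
A(K) = K²
(7 + A(w(0, -3)))*(-114) = (7 + 0²)*(-114) = (7 + 0)*(-114) = 7*(-114) = -798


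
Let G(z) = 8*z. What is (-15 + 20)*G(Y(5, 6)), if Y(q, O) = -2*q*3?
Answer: -1200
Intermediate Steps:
Y(q, O) = -6*q
(-15 + 20)*G(Y(5, 6)) = (-15 + 20)*(8*(-6*5)) = 5*(8*(-30)) = 5*(-240) = -1200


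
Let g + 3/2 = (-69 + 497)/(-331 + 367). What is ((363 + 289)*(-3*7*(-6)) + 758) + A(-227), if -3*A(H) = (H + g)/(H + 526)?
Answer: 1338668759/16146 ≈ 82910.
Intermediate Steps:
g = 187/18 (g = -3/2 + (-69 + 497)/(-331 + 367) = -3/2 + 428/36 = -3/2 + 428*(1/36) = -3/2 + 107/9 = 187/18 ≈ 10.389)
A(H) = -(187/18 + H)/(3*(526 + H)) (A(H) = -(H + 187/18)/(3*(H + 526)) = -(187/18 + H)/(3*(526 + H)))
((363 + 289)*(-3*7*(-6)) + 758) + A(-227) = ((363 + 289)*(-3*7*(-6)) + 758) + (-187 - 18*(-227))/(54*(526 - 227)) = (652*(-21*(-6)) + 758) + (1/54)*(-187 + 4086)/299 = (652*126 + 758) + (1/54)*(1/299)*3899 = (82152 + 758) + 3899/16146 = 82910 + 3899/16146 = 1338668759/16146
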